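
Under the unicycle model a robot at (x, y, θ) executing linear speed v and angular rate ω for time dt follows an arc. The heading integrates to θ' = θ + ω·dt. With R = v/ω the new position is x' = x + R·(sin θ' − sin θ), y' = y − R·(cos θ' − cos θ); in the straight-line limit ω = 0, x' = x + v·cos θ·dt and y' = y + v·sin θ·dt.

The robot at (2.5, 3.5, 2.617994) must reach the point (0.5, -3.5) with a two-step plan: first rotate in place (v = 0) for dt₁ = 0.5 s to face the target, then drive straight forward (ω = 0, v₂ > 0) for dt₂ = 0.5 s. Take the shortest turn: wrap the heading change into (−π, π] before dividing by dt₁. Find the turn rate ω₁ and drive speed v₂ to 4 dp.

heading to target = atan2(-3.5−3.5, 0.5−2.5) = -1.8491
Δθ = wrap(-1.8491 − 2.6180) = 1.8161; ω₁ = Δθ/dt₁ = 3.6322
distance = √((0.5−2.5)² + (-3.5−3.5)²) = 7.2801; v₂ = distance/dt₂ = 14.5602

ω₁ = 3.6322, v₂ = 14.5602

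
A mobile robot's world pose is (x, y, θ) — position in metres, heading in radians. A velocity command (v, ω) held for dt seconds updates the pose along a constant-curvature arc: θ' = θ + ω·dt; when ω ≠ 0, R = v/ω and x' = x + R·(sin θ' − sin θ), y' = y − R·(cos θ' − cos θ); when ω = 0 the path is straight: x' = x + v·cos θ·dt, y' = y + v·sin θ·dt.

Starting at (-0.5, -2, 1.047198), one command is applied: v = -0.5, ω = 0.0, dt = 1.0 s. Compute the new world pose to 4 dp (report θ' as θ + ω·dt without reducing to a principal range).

(-0.7500, -2.4330, 1.0472)

θ' = 1.0472 + 0.0·1.0 = 1.0472
ω = 0 → straight: x' = -0.5 + -0.5·cos(1.0472)·1.0 = -0.7500
y' = -2 + -0.5·sin(1.0472)·1.0 = -2.4330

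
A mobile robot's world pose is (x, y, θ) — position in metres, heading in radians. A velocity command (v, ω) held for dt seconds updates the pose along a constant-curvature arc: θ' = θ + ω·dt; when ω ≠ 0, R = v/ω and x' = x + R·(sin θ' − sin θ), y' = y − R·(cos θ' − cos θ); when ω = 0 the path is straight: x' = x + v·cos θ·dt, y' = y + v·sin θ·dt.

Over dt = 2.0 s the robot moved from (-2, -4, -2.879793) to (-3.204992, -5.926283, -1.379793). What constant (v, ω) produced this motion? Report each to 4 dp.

Δθ = -1.379793 − -2.879793 = 1.500000
ω = Δθ/dt = 1.500000/2.0 = 0.7500
R = −Δy/(cos θ' − cos θ) = 1.6667
v = R·ω = 1.6667·0.7500 = 1.2500

v = 1.2500, ω = 0.7500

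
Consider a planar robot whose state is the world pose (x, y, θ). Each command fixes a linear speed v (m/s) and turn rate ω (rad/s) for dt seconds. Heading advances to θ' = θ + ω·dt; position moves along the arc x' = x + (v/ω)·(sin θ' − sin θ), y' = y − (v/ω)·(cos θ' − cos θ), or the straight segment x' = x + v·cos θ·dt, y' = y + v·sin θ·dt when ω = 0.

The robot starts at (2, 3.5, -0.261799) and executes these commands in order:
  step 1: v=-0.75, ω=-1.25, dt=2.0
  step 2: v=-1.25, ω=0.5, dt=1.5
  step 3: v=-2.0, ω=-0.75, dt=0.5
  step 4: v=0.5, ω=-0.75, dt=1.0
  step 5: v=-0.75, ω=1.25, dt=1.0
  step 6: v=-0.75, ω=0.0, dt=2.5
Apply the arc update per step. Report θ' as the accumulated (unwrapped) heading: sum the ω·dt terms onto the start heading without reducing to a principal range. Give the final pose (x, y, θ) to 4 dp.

(4.5479, 8.7104, -1.8868)

step 1: θ'=-2.7618 (R=0.6000) → pose (1.9329, 4.6368, -2.7618)
step 2: θ'=-2.0118 (R=-2.5000) → pose (3.2668, 5.8915, -2.0118)
step 3: θ'=-2.3868 (R=2.6667) → pose (3.8513, 6.6957, -2.3868)
step 4: θ'=-3.1368 (R=-0.6667) → pose (3.3978, 6.5147, -3.1368)
step 5: θ'=-1.8868 (R=-0.6000) → pose (3.9652, 6.9282, -1.8868)
step 6: θ'=-1.8868 (straight) → pose (4.5479, 8.7104, -1.8868)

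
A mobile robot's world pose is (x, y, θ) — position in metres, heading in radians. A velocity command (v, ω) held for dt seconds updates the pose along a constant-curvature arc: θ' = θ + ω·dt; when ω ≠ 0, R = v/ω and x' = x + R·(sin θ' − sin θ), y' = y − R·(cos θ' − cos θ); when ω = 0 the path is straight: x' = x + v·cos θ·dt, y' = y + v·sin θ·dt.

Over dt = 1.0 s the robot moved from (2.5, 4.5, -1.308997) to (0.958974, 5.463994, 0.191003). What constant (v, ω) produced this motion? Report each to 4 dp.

v = -2.0000, ω = 1.5000

Δθ = 0.191003 − -1.308997 = 1.500000
ω = Δθ/dt = 1.500000/1.0 = 1.5000
R = Δx/(sin θ' − sin θ) = -1.3333
v = R·ω = -1.3333·1.5000 = -2.0000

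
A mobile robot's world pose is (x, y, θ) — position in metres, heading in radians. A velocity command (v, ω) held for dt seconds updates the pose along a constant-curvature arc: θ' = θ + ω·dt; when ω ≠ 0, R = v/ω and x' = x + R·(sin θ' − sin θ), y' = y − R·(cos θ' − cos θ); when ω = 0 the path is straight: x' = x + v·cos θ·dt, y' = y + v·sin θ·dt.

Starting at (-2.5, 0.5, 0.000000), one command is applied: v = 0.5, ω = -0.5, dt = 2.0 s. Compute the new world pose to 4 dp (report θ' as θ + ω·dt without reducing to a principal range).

(-1.6585, 0.0403, -1.0000)

θ' = 0.0000 + -0.5·2.0 = -1.0000
R = v/ω = 0.5/-0.5 = -1.0000
x' = -2.5 + -1.0000·(sin -1.0000 − sin 0.0000) = -1.6585
y' = 0.5 − -1.0000·(cos -1.0000 − cos 0.0000) = 0.0403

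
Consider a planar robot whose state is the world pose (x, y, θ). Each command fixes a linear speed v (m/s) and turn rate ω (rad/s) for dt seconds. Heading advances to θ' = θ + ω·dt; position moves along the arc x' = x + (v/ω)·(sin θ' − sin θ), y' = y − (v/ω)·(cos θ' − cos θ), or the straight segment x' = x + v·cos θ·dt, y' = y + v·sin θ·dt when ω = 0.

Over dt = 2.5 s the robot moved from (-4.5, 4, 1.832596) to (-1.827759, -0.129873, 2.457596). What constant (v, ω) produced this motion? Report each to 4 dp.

Δθ = 2.457596 − 1.832596 = 0.625000
ω = Δθ/dt = 0.625000/2.5 = 0.2500
R = −Δy/(cos θ' − cos θ) = -8.0000
v = R·ω = -8.0000·0.2500 = -2.0000

v = -2.0000, ω = 0.2500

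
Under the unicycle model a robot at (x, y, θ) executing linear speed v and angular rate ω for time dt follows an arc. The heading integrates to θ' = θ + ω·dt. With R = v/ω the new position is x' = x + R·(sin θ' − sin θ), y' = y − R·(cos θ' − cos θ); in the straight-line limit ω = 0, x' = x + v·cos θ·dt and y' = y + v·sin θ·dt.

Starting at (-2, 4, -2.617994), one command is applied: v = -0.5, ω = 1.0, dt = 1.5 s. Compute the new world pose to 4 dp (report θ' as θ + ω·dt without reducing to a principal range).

(-1.8004, 4.6518, -1.1180)

θ' = -2.6180 + 1.0·1.5 = -1.1180
R = v/ω = -0.5/1.0 = -0.5000
x' = -2 + -0.5000·(sin -1.1180 − sin -2.6180) = -1.8004
y' = 4 − -0.5000·(cos -1.1180 − cos -2.6180) = 4.6518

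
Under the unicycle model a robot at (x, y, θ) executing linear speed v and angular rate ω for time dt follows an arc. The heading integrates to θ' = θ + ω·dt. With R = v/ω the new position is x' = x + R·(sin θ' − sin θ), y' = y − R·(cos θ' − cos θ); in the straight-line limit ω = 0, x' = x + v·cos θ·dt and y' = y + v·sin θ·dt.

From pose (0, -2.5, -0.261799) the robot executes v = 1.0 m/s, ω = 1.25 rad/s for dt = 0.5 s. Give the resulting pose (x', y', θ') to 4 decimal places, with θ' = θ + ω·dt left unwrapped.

(0.4913, -2.4751, 0.3632)

θ' = -0.2618 + 1.25·0.5 = 0.3632
R = v/ω = 1.0/1.25 = 0.8000
x' = 0 + 0.8000·(sin 0.3632 − sin -0.2618) = 0.4913
y' = -2.5 − 0.8000·(cos 0.3632 − cos -0.2618) = -2.4751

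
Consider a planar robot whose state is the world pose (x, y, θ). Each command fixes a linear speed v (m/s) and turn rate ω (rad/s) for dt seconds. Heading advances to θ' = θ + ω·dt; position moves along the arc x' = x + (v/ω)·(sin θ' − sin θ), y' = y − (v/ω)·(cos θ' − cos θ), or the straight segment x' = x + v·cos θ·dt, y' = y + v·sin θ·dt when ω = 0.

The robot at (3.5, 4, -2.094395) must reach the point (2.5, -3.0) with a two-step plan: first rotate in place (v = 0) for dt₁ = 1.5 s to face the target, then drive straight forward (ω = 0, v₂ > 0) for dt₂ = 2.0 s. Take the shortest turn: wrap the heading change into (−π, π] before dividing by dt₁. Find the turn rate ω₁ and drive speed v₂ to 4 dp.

ω₁ = 0.2545, v₂ = 3.5355

heading to target = atan2(-3−4, 2.5−3.5) = -1.7127
Δθ = wrap(-1.7127 − -2.0944) = 0.3817; ω₁ = Δθ/dt₁ = 0.2545
distance = √((2.5−3.5)² + (-3−4)²) = 7.0711; v₂ = distance/dt₂ = 3.5355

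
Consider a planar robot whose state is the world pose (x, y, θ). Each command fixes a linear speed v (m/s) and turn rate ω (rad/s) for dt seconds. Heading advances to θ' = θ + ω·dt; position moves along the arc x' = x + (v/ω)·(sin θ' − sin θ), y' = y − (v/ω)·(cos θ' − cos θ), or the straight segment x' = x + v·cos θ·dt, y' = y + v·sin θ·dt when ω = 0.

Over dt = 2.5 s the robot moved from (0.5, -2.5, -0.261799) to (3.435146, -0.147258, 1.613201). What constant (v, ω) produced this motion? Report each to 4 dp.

v = 1.7500, ω = 0.7500

Δθ = 1.613201 − -0.261799 = 1.875000
ω = Δθ/dt = 1.875000/2.5 = 0.7500
R = Δx/(sin θ' − sin θ) = 2.3333
v = R·ω = 2.3333·0.7500 = 1.7500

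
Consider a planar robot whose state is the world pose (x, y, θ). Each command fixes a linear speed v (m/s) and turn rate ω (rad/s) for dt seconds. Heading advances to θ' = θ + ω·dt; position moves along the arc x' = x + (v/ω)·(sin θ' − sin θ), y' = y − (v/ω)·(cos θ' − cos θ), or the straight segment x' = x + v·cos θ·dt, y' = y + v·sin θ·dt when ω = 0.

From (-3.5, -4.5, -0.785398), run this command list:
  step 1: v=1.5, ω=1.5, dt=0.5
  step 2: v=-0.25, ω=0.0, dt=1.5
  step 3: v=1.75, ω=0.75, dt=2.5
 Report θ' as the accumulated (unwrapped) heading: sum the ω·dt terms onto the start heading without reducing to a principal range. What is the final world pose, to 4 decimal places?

step 1: θ'=-0.0354 (R=1.0000) → pose (-2.8283, -4.7923, -0.0354)
step 2: θ'=-0.0354 (straight) → pose (-3.2030, -4.7790, -0.0354)
step 3: θ'=1.8396 (R=2.3333) → pose (-0.8709, -1.8274, 1.8396)

(-0.8709, -1.8274, 1.8396)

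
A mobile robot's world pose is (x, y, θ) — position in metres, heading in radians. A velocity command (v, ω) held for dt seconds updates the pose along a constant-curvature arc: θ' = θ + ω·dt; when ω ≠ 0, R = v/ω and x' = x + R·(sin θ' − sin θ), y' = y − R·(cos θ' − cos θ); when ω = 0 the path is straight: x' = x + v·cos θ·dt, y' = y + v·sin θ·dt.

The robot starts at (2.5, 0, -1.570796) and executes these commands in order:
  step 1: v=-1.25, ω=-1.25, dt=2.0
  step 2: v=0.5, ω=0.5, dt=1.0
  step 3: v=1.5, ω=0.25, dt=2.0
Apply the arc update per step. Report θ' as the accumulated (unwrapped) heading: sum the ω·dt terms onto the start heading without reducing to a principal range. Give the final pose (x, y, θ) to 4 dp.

(0.9948, 1.4385, -3.0708)

step 1: θ'=-4.0708 (R=1.0000) → pose (4.3011, 0.5985, -4.0708)
step 2: θ'=-3.5708 (R=1.0000) → pose (3.9161, 0.9093, -3.5708)
step 3: θ'=-3.0708 (R=6.0000) → pose (0.9948, 1.4385, -3.0708)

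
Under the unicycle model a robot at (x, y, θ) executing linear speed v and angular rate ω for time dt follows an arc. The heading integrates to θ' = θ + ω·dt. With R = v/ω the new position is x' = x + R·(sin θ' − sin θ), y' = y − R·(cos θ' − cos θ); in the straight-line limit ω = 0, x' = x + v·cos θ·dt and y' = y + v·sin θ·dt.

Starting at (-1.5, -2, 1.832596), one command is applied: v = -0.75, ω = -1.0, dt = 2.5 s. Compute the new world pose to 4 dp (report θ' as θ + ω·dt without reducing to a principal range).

(-2.6887, -2.7832, -0.6674)

θ' = 1.8326 + -1.0·2.5 = -0.6674
R = v/ω = -0.75/-1.0 = 0.7500
x' = -1.5 + 0.7500·(sin -0.6674 − sin 1.8326) = -2.6887
y' = -2 − 0.7500·(cos -0.6674 − cos 1.8326) = -2.7832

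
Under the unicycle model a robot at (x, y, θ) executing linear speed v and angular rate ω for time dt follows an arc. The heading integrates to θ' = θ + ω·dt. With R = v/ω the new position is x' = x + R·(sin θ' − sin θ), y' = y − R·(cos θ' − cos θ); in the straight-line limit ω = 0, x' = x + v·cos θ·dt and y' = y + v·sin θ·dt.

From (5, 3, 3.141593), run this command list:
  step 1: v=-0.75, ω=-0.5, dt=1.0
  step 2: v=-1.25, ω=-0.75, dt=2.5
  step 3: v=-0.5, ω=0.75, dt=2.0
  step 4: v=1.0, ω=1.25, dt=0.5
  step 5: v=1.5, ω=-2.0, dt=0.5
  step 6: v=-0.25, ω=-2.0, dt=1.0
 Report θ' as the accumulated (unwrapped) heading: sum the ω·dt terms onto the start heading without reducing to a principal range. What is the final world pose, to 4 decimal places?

step 1: θ'=2.6416 (R=1.5000) → pose (5.7191, 2.8164, 2.6416)
step 2: θ'=0.7666 (R=1.6667) → pose (6.0762, 0.1533, 0.7666)
step 3: θ'=2.2666 (R=-0.6667) → pose (6.0270, -0.7542, 2.2666)
step 4: θ'=2.8916 (R=0.8000) → pose (5.6109, -0.4919, 2.8916)
step 5: θ'=1.8916 (R=-0.7500) → pose (5.0847, -0.0017, 1.8916)
step 6: θ'=-0.1084 (R=0.1250) → pose (4.9526, -0.1654, -0.1084)

(4.9526, -0.1654, -0.1084)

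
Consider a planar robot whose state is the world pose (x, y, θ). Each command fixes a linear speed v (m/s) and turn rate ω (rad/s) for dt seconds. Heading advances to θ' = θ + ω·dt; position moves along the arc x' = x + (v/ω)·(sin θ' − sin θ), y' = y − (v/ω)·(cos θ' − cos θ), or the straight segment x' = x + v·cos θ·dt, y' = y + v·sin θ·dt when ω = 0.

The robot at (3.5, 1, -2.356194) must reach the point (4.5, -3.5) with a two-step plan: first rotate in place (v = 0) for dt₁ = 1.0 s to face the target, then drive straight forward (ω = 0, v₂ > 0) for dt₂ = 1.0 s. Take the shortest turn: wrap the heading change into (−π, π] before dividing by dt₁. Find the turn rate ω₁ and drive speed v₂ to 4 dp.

heading to target = atan2(-3.5−1, 4.5−3.5) = -1.3521
Δθ = wrap(-1.3521 − -2.3562) = 1.0041; ω₁ = Δθ/dt₁ = 1.0041
distance = √((4.5−3.5)² + (-3.5−1)²) = 4.6098; v₂ = distance/dt₂ = 4.6098

ω₁ = 1.0041, v₂ = 4.6098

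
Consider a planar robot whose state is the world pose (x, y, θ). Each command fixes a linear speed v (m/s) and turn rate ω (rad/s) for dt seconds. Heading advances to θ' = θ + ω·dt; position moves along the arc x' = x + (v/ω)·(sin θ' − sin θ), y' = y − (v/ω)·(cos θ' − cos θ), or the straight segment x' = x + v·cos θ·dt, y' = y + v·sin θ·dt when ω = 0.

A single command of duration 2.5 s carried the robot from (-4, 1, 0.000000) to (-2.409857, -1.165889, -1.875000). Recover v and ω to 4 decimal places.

Δθ = -1.875000 − 0.000000 = -1.875000
ω = Δθ/dt = -1.875000/2.5 = -0.7500
R = −Δy/(cos θ' − cos θ) = -1.6667
v = R·ω = -1.6667·-0.7500 = 1.2500

v = 1.2500, ω = -0.7500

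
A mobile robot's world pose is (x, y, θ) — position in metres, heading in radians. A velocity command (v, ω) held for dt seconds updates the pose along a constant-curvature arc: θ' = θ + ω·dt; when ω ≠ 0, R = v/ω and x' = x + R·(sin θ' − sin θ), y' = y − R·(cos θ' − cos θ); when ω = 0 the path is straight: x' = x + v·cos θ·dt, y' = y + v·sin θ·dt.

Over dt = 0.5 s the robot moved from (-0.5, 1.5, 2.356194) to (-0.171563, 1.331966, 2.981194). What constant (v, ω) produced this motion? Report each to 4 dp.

Δθ = 2.981194 − 2.356194 = 0.625000
ω = Δθ/dt = 0.625000/0.5 = 1.2500
R = Δx/(sin θ' − sin θ) = -0.6000
v = R·ω = -0.6000·1.2500 = -0.7500

v = -0.7500, ω = 1.2500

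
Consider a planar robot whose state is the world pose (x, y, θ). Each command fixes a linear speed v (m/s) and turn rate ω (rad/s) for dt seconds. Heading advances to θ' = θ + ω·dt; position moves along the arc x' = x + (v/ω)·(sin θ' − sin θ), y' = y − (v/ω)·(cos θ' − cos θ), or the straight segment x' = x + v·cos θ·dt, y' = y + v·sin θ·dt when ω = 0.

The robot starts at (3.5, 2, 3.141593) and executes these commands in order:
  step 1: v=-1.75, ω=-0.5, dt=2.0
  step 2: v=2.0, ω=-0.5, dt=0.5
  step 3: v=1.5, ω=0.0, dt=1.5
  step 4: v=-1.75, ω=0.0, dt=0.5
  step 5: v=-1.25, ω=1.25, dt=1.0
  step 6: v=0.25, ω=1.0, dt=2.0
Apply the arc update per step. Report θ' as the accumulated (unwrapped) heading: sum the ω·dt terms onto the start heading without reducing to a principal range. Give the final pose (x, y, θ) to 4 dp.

step 1: θ'=2.1416 (R=3.5000) → pose (6.4451, 0.3911, 2.1416)
step 2: θ'=1.8916 (R=-4.0000) → pose (6.0151, 1.2910, 1.8916)
step 3: θ'=1.8916 (straight) → pose (5.3056, 3.4262, 1.8916)
step 4: θ'=1.8916 (straight) → pose (5.5815, 2.5958, 1.8916)
step 5: θ'=3.1416 (R=-1.0000) → pose (6.5305, 1.9112, 3.1416)
step 6: θ'=5.1416 (R=0.2500) → pose (6.3032, 1.5571, 5.1416)

(6.3032, 1.5571, 5.1416)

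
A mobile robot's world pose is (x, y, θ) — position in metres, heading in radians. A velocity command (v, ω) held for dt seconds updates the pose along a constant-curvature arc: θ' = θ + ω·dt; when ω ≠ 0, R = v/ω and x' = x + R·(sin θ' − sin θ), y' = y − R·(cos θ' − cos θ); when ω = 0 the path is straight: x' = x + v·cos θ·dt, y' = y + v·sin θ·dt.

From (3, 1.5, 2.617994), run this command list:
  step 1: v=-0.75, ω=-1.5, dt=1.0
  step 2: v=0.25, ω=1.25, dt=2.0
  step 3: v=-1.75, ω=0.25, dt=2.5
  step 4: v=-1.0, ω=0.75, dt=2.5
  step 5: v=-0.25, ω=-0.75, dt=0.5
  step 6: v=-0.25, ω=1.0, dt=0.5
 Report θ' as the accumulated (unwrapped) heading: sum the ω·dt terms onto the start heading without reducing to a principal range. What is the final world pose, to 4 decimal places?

(4.7558, 6.1642, 6.2430)

step 1: θ'=1.1180 (R=0.5000) → pose (3.1996, 0.8482, 1.1180)
step 2: θ'=3.6180 (R=0.2000) → pose (2.9281, 1.1135, 3.6180)
step 3: θ'=4.2430 (R=-7.0000) → pose (5.9609, 4.1676, 4.2430)
step 4: θ'=6.1180 (R=-1.3333) → pose (4.9910, 6.0859, 6.1180)
step 5: θ'=5.7430 (R=0.3333) → pose (4.8744, 6.1288, 5.7430)
step 6: θ'=6.2430 (R=-0.2500) → pose (4.7558, 6.1642, 6.2430)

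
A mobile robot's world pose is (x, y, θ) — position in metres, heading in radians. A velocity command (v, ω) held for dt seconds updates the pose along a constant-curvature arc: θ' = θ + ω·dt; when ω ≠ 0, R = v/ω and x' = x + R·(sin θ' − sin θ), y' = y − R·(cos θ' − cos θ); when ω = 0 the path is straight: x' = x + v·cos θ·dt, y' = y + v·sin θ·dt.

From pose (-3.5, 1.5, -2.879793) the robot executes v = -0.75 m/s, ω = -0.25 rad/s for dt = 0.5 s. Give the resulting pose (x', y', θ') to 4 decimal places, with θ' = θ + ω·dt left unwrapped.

(-3.1327, 1.5742, -3.0048)

θ' = -2.8798 + -0.25·0.5 = -3.0048
R = v/ω = -0.75/-0.25 = 3.0000
x' = -3.5 + 3.0000·(sin -3.0048 − sin -2.8798) = -3.1327
y' = 1.5 − 3.0000·(cos -3.0048 − cos -2.8798) = 1.5742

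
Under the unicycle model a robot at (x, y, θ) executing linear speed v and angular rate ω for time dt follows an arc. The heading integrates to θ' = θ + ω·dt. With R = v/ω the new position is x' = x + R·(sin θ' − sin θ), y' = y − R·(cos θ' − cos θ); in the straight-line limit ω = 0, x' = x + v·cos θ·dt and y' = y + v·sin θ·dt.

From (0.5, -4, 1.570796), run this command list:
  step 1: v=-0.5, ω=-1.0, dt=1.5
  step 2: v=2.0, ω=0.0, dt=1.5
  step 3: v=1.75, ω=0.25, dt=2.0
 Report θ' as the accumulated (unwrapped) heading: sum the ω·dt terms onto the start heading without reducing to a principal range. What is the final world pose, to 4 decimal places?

(6.3148, -3.1944, 0.5708)

step 1: θ'=0.0708 (R=0.5000) → pose (0.0354, -4.4987, 0.0708)
step 2: θ'=0.0708 (straight) → pose (3.0279, -4.2865, 0.0708)
step 3: θ'=0.5708 (R=7.0000) → pose (6.3148, -3.1944, 0.5708)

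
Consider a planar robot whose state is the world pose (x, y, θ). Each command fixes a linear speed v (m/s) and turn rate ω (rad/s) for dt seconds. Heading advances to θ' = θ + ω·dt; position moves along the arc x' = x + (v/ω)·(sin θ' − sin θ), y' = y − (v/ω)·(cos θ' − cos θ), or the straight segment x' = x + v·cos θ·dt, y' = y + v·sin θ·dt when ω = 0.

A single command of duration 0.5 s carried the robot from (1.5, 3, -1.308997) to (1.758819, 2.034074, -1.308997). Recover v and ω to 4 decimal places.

v = 2.0000, ω = 0.0000

Δθ = -1.308997 − -1.308997 = 0.000000
ω = Δθ/dt = 0.000000/0.5 = 0.0000
ω = 0 → v = (Δx·cos θ + Δy·sin θ)/dt = 2.0000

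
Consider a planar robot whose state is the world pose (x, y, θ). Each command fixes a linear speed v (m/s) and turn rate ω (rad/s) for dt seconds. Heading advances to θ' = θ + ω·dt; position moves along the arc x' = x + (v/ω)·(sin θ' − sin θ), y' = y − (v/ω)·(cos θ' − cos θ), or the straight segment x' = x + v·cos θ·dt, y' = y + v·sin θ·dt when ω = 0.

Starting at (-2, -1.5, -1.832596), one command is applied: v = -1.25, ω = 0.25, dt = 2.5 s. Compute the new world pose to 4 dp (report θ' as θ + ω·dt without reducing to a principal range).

θ' = -1.8326 + 0.25·2.5 = -1.2076
R = v/ω = -1.25/0.25 = -5.0000
x' = -2 + -5.0000·(sin -1.2076 − sin -1.8326) = -2.1558
y' = -1.5 − -5.0000·(cos -1.2076 − cos -1.8326) = 1.5704

(-2.1558, 1.5704, -1.2076)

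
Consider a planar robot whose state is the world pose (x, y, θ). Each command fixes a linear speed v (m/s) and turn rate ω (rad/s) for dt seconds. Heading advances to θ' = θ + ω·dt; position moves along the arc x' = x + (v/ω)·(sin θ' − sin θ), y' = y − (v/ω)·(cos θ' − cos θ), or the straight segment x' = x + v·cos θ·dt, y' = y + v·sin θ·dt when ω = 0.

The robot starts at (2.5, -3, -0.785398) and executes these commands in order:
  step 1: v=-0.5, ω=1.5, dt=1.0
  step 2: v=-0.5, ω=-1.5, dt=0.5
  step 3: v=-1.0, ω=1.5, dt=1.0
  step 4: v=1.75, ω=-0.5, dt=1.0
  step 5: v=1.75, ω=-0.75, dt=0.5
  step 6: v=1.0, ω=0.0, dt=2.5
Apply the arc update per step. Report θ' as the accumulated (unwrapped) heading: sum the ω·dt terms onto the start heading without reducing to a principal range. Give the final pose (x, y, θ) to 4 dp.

(4.4311, -0.0377, 0.5896)

step 1: θ'=0.7146 (R=-0.3333) → pose (2.0459, -2.9839, 0.7146)
step 2: θ'=-0.0354 (R=0.3333) → pose (1.8156, -3.0653, -0.0354)
step 3: θ'=1.4646 (R=-0.6667) → pose (1.1291, -3.6608, 1.4646)
step 4: θ'=0.9646 (R=-3.5000) → pose (1.7330, -2.0377, 0.9646)
step 5: θ'=0.5896 (R=-2.3333) → pose (2.3532, -1.4277, 0.5896)
step 6: θ'=0.5896 (straight) → pose (4.4311, -0.0377, 0.5896)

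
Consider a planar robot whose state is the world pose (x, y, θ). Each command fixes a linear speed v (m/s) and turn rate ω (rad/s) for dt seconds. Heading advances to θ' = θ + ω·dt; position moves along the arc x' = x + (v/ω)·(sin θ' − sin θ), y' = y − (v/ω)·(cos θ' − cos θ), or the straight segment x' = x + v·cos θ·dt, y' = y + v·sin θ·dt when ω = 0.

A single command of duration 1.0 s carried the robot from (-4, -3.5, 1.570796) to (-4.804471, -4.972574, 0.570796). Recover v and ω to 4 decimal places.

v = -1.7500, ω = -1.0000

Δθ = 0.570796 − 1.570796 = -1.000000
ω = Δθ/dt = -1.000000/1.0 = -1.0000
R = −Δy/(cos θ' − cos θ) = 1.7500
v = R·ω = 1.7500·-1.0000 = -1.7500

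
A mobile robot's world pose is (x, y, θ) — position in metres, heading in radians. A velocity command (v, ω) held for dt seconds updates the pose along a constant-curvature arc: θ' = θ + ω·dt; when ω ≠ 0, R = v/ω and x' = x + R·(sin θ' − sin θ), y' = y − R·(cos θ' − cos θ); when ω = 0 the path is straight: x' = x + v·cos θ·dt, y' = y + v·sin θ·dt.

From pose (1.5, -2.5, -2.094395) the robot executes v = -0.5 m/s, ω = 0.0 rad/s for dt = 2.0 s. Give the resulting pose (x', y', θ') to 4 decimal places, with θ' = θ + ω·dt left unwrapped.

(2.0000, -1.6340, -2.0944)

θ' = -2.0944 + 0.0·2.0 = -2.0944
ω = 0 → straight: x' = 1.5 + -0.5·cos(-2.0944)·2.0 = 2.0000
y' = -2.5 + -0.5·sin(-2.0944)·2.0 = -1.6340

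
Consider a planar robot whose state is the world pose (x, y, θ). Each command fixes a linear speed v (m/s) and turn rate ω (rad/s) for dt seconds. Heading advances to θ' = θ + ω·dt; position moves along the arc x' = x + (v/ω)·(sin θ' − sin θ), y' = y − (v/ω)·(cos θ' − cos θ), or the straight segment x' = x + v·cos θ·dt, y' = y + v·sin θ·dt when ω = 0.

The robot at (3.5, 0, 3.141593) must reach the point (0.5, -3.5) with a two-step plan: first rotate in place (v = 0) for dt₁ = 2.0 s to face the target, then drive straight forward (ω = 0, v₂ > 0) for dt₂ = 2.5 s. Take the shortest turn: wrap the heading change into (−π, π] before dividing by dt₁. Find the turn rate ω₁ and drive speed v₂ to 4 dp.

ω₁ = 0.4311, v₂ = 1.8439

heading to target = atan2(-3.5−0, 0.5−3.5) = -2.2794
Δθ = wrap(-2.2794 − 3.1416) = 0.8622; ω₁ = Δθ/dt₁ = 0.4311
distance = √((0.5−3.5)² + (-3.5−0)²) = 4.6098; v₂ = distance/dt₂ = 1.8439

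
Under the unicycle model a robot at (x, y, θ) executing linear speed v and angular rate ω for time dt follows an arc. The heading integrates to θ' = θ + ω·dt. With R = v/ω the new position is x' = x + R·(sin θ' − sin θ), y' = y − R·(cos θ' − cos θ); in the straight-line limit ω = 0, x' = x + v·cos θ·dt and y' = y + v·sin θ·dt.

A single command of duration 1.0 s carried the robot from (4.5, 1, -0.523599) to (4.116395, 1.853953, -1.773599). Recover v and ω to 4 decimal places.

v = -1.0000, ω = -1.2500

Δθ = -1.773599 − -0.523599 = -1.250000
ω = Δθ/dt = -1.250000/1.0 = -1.2500
R = −Δy/(cos θ' − cos θ) = 0.8000
v = R·ω = 0.8000·-1.2500 = -1.0000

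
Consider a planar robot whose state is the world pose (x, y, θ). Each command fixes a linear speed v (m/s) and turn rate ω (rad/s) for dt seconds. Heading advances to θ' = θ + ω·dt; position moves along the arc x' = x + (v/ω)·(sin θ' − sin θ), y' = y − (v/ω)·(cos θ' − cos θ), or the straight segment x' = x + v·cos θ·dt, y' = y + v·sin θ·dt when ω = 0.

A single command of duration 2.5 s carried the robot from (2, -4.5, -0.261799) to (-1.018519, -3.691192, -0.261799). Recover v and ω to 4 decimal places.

Δθ = -0.261799 − -0.261799 = 0.000000
ω = Δθ/dt = 0.000000/2.5 = 0.0000
ω = 0 → v = (Δx·cos θ + Δy·sin θ)/dt = -1.2500

v = -1.2500, ω = 0.0000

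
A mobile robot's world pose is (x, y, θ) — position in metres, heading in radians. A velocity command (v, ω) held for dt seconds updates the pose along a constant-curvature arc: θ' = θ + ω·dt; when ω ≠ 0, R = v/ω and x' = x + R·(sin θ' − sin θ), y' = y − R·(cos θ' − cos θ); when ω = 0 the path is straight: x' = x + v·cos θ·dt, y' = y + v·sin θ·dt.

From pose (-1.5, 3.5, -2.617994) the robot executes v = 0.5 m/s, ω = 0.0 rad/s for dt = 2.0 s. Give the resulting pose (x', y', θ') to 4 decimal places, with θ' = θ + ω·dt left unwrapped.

(-2.3660, 3.0000, -2.6180)

θ' = -2.6180 + 0.0·2.0 = -2.6180
ω = 0 → straight: x' = -1.5 + 0.5·cos(-2.6180)·2.0 = -2.3660
y' = 3.5 + 0.5·sin(-2.6180)·2.0 = 3.0000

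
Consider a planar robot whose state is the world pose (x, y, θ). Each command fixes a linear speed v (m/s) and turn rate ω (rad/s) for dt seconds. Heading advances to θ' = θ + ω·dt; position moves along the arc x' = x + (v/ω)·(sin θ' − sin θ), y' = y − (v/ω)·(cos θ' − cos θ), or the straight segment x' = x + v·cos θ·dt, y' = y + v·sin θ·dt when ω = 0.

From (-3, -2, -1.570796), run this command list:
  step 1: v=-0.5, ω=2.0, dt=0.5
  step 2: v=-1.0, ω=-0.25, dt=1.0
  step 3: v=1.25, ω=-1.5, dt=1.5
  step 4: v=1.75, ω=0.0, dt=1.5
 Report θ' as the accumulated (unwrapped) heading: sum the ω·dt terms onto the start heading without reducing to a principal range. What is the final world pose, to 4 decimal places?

(-7.0497, -2.7353, -3.0708)

step 1: θ'=-0.5708 (R=-0.2500) → pose (-3.1149, -1.7896, -0.5708)
step 2: θ'=-0.8208 (R=4.0000) → pose (-3.8805, -1.1503, -0.8208)
step 3: θ'=-3.0708 (R=-0.8333) → pose (-4.4313, -2.5496, -3.0708)
step 4: θ'=-3.0708 (straight) → pose (-7.0497, -2.7353, -3.0708)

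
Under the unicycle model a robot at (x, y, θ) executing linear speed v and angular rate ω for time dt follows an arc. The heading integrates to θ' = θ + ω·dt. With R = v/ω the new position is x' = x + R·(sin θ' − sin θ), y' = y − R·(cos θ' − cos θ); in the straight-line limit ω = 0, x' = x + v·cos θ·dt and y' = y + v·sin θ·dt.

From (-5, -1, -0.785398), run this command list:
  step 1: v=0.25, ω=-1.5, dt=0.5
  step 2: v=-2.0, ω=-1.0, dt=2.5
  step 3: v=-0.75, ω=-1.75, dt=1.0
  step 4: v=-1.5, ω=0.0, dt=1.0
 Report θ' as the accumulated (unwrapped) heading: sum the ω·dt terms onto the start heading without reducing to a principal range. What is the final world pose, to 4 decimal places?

step 1: θ'=-1.5354 (R=-0.1667) → pose (-4.9513, -1.1120, -1.5354)
step 2: θ'=-4.0354 (R=2.0000) → pose (-1.3936, 0.2117, -4.0354)
step 3: θ'=-5.7854 (R=0.4286) → pose (-1.5230, -0.4333, -5.7854)
step 4: θ'=-5.7854 (straight) → pose (-2.8410, -1.1495, -5.7854)

(-2.8410, -1.1495, -5.7854)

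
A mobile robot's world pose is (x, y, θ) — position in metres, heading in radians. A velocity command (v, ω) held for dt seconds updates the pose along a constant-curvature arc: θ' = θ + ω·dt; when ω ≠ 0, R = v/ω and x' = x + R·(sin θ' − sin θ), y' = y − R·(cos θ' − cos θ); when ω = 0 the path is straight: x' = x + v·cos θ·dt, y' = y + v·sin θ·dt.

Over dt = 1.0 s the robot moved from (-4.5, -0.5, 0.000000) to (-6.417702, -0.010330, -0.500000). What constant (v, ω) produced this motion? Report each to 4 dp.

v = -2.0000, ω = -0.5000

Δθ = -0.500000 − 0.000000 = -0.500000
ω = Δθ/dt = -0.500000/1.0 = -0.5000
R = Δx/(sin θ' − sin θ) = 4.0000
v = R·ω = 4.0000·-0.5000 = -2.0000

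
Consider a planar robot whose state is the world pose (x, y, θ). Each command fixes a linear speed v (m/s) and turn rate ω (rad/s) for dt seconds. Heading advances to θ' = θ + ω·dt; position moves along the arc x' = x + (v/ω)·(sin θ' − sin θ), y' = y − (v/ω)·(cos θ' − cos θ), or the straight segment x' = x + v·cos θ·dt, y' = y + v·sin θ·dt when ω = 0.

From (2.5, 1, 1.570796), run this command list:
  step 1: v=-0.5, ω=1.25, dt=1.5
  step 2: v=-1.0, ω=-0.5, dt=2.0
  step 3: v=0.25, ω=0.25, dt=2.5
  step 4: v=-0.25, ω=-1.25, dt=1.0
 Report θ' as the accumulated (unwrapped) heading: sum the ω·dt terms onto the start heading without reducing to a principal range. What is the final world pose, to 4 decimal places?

(4.5102, 0.3252, 1.8208)

step 1: θ'=3.4458 (R=-0.4000) → pose (3.0198, 0.6184, 3.4458)
step 2: θ'=2.4458 (R=2.0000) → pose (4.9009, 0.2453, 2.4458)
step 3: θ'=3.0708 (R=1.0000) → pose (4.3306, 0.4752, 3.0708)
step 4: θ'=1.8208 (R=0.2000) → pose (4.5102, 0.3252, 1.8208)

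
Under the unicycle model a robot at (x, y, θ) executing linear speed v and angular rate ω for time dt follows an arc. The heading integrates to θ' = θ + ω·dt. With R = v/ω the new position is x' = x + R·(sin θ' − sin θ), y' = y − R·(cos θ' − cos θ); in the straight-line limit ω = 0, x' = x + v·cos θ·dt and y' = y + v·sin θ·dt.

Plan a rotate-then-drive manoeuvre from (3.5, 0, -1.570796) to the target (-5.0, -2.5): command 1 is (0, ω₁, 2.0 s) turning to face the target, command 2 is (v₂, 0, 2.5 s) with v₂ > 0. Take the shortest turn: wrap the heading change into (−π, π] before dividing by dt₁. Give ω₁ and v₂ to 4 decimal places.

heading to target = atan2(-2.5−0, -5−3.5) = -2.8555
Δθ = wrap(-2.8555 − -1.5708) = -1.2847; ω₁ = Δθ/dt₁ = -0.6424
distance = √((-5−3.5)² + (-2.5−0)²) = 8.8600; v₂ = distance/dt₂ = 3.5440

ω₁ = -0.6424, v₂ = 3.5440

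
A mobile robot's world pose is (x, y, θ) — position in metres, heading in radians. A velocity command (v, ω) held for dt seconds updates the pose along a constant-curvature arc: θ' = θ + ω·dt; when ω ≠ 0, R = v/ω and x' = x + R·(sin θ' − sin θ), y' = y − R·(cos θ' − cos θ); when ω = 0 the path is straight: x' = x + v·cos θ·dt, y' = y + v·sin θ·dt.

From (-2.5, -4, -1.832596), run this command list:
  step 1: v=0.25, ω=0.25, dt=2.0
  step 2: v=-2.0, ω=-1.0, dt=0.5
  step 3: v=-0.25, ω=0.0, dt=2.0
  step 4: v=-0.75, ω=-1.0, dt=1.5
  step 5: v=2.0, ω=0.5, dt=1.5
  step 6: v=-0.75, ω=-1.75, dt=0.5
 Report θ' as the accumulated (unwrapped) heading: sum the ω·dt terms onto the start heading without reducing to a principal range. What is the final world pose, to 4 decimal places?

step 1: θ'=-1.3326 (R=1.0000) → pose (-2.5058, -4.4948, -1.3326)
step 2: θ'=-1.8326 (R=2.0000) → pose (-2.4942, -3.5052, -1.8326)
step 3: θ'=-1.8326 (straight) → pose (-2.3648, -3.0223, -1.8326)
step 4: θ'=-3.3326 (R=0.7500) → pose (-1.4979, -2.4800, -3.3326)
step 5: θ'=-2.5826 (R=4.0000) → pose (-4.3786, -3.0161, -2.5826)
step 6: θ'=-3.4576 (R=0.4286) → pose (-4.0182, -2.9721, -3.4576)

(-4.0182, -2.9721, -3.4576)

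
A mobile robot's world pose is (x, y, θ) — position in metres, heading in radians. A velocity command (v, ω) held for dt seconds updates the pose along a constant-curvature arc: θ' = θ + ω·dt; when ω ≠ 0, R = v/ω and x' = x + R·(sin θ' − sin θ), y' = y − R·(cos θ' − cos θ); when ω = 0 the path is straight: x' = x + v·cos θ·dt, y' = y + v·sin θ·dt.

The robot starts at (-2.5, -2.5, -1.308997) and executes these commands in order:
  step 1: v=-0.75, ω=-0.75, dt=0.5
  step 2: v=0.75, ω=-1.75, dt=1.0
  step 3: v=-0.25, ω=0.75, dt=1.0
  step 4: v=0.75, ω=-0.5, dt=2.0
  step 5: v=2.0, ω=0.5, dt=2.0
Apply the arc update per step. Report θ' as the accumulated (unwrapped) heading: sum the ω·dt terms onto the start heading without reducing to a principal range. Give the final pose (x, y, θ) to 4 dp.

step 1: θ'=-1.6840 (R=1.0000) → pose (-2.5277, -2.1282, -1.6840)
step 2: θ'=-3.4340 (R=-0.4286) → pose (-3.0770, -2.4902, -3.4340)
step 3: θ'=-2.6840 (R=-0.3333) → pose (-2.8337, -2.4700, -2.6840)
step 4: θ'=-3.6840 (R=-1.5000) → pose (-4.2707, -2.4091, -3.6840)
step 5: θ'=-2.6840 (R=4.0000) → pose (-8.1026, -2.2465, -2.6840)

(-8.1026, -2.2465, -2.6840)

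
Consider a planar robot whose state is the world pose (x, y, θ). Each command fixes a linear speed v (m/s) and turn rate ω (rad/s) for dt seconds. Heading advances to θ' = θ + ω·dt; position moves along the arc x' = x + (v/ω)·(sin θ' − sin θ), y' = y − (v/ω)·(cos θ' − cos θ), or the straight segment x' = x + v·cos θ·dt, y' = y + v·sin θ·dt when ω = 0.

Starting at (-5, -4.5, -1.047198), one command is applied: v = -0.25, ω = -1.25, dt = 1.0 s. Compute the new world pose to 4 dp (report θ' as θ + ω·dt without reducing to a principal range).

(-4.9763, -4.2672, -2.2972)

θ' = -1.0472 + -1.25·1.0 = -2.2972
R = v/ω = -0.25/-1.25 = 0.2000
x' = -5 + 0.2000·(sin -2.2972 − sin -1.0472) = -4.9763
y' = -4.5 − 0.2000·(cos -2.2972 − cos -1.0472) = -4.2672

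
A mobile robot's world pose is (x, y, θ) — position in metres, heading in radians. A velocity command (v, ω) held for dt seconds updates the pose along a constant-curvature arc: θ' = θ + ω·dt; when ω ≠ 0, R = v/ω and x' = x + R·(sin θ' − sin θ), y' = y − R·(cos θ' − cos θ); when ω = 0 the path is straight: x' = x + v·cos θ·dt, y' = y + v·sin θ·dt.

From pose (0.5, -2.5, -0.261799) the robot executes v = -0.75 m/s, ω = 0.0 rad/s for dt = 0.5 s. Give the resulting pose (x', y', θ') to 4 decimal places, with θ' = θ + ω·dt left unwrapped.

(0.1378, -2.4029, -0.2618)

θ' = -0.2618 + 0.0·0.5 = -0.2618
ω = 0 → straight: x' = 0.5 + -0.75·cos(-0.2618)·0.5 = 0.1378
y' = -2.5 + -0.75·sin(-0.2618)·0.5 = -2.4029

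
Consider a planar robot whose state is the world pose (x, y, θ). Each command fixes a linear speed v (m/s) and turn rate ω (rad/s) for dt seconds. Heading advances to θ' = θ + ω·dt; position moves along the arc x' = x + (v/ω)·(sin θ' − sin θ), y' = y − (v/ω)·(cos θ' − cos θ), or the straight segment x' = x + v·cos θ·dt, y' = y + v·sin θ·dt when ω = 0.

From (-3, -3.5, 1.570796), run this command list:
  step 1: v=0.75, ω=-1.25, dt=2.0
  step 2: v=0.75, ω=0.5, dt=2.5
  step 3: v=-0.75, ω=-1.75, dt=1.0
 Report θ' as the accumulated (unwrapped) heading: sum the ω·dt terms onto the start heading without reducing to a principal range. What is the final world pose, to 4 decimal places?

step 1: θ'=-0.9292 (R=-0.6000) → pose (-1.9193, -3.1409, -0.9292)
step 2: θ'=0.3208 (R=1.5000) → pose (-0.2446, -3.6667, 0.3208)
step 3: θ'=-1.4292 (R=0.4286) → pose (-0.8040, -3.3205, -1.4292)

(-0.8040, -3.3205, -1.4292)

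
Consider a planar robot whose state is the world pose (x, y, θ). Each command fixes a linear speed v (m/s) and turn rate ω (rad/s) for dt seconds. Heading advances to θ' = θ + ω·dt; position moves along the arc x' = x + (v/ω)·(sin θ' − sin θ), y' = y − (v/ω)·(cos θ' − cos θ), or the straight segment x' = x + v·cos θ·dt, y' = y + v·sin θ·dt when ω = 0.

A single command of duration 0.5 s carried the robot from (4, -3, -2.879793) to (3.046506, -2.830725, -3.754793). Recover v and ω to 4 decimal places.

v = 2.0000, ω = -1.7500

Δθ = -3.754793 − -2.879793 = -0.875000
ω = Δθ/dt = -0.875000/0.5 = -1.7500
R = Δx/(sin θ' − sin θ) = -1.1429
v = R·ω = -1.1429·-1.7500 = 2.0000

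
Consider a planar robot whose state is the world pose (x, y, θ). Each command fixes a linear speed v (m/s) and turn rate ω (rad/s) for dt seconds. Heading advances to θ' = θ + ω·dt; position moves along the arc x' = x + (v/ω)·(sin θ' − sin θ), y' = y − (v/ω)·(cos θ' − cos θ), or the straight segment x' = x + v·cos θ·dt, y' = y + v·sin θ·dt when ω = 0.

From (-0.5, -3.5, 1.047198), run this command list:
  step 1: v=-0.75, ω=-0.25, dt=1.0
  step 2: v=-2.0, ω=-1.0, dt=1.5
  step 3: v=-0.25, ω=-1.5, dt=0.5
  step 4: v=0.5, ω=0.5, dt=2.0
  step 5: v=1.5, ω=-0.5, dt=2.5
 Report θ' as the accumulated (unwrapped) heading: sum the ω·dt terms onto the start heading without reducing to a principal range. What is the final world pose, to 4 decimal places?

(-1.5162, -7.9913, -1.7028)

step 1: θ'=0.7972 (R=3.0000) → pose (-0.9519, -4.0961, 0.7972)
step 2: θ'=-0.7028 (R=2.0000) → pose (-3.6754, -4.2248, -0.7028)
step 3: θ'=-1.4528 (R=0.1667) → pose (-3.7332, -4.1172, -1.4528)
step 4: θ'=-0.4528 (R=1.0000) → pose (-3.1776, -4.8987, -0.4528)
step 5: θ'=-1.7028 (R=-3.0000) → pose (-1.5162, -7.9913, -1.7028)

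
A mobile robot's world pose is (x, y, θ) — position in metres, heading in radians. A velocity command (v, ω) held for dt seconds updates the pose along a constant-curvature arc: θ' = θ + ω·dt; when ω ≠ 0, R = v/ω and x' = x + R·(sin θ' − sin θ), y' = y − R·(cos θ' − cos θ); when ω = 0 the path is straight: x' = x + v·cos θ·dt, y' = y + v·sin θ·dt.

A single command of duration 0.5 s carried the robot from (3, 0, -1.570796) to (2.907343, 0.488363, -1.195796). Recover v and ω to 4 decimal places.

v = -1.0000, ω = 0.7500

Δθ = -1.195796 − -1.570796 = 0.375000
ω = Δθ/dt = 0.375000/0.5 = 0.7500
R = −Δy/(cos θ' − cos θ) = -1.3333
v = R·ω = -1.3333·0.7500 = -1.0000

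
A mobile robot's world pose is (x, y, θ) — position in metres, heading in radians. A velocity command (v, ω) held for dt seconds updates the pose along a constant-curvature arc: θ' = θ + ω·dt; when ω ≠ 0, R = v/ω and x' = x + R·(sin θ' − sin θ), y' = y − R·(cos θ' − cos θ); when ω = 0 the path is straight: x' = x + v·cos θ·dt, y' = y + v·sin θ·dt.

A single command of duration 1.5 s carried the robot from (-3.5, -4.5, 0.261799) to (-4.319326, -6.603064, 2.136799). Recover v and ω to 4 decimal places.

Δθ = 2.136799 − 0.261799 = 1.875000
ω = Δθ/dt = 1.875000/1.5 = 1.2500
R = −Δy/(cos θ' − cos θ) = -1.4000
v = R·ω = -1.4000·1.2500 = -1.7500

v = -1.7500, ω = 1.2500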